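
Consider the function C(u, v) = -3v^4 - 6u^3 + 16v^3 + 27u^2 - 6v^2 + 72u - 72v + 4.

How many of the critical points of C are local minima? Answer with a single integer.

1

C separates as a function of u plus a function of v, so ∇C=0 decouples.
∂C/∂u = -18(u - 4)(u + 1) = 0 at u ∈ {-1, 4}; ∂C/∂v = -12(v - 3)(v - 2)(v + 1) = 0 at v ∈ {-1, 2, 3}.
The Hessian is diagonal: diag(C_uu, C_vv). Second derivatives: C_uu(-1)=90, C_uu(4)=-90; C_vv(-1)=-144, C_vv(2)=36, C_vv(3)=-48.
Local minima occur where both diagonal entries positive: (-1, 2). Count: 1.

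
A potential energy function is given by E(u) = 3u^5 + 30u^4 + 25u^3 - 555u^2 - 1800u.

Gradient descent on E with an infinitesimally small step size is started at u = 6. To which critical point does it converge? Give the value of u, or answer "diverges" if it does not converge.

E'(u) = 15(u - 3)(u + 2)(u + 4)(u + 5), so E'(6) = 39600.
Gradient descent moves in the -E' direction, i.e. u is decreasing.
The nearest critical point in that direction is u = 3, where E'' = 4200 > 0 (a local minimum). The iterate converges there.

3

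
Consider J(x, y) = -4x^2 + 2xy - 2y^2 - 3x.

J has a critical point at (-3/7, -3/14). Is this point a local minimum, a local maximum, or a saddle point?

The Hessian of J is constant: H = [[-8, 2], [2, -4]].
det(H) = (-8)·(-4) − 2² = 28.
det(H) > 0 and tr(H) = -12 < 0, so H is negative definite and the point is a local maximum.

local maximum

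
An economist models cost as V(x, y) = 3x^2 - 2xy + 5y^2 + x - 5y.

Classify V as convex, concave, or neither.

convex

V is quadratic, so its Hessian is the constant matrix H = [[6, -2], [-2, 10]].
det(H) = 56, tr(H) = 16.
det(H) > 0 and tr(H) > 0, so H is positive definite everywhere: convex.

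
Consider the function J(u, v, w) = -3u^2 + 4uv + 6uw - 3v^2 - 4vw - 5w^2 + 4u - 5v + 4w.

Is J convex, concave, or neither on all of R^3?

concave

J is quadratic, so its Hessian is the constant matrix H = [[-6, 4, 6], [4, -6, -4], [6, -4, -10]].
Leading principal minors: -6, 20, -80.
Signs alternate −, +, − ⇒ H ≺ 0 ⇒ concave.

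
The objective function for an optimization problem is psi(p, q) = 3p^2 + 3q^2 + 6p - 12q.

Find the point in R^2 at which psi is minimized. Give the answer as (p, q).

(-1, 2)

psi(p,q) separates as A(p) + B(q), so its minimum is min A + min B.
A'(p) = 6p + 6 vanishes at p ∈ {-1}; B'(q) = 6q - 12 vanishes at q ∈ {2}.
Local minima of A (where A''>0): A(-1)=-3. Local minima of B: B(2)=-12.
So the global minimum of psi is A(-1) + B(2) = -3 − 12 = -15, attained at (-1, 2).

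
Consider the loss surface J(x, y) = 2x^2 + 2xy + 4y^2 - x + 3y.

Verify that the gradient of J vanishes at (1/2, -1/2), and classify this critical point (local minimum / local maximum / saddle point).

local minimum

∇J = (4x + 2y - 1, 2x + 8y + 3); substituting (1/2, -1/2) gives ∇J = (0, 0), so (1/2, -1/2) is indeed a critical point.
The Hessian of J is constant: H = [[4, 2], [2, 8]].
det(H) = 4·8 − 2² = 28.
det(H) > 0 and tr(H) = 12 > 0, so H is positive definite and the point is a local minimum.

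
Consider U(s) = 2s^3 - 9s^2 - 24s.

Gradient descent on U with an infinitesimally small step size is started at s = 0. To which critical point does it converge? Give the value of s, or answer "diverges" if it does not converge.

U'(s) = 6(s - 4)(s + 1), so U'(0) = -24.
Gradient descent moves in the -U' direction, i.e. s is increasing.
The nearest critical point in that direction is s = 4, where U'' = 30 > 0 (a local minimum). The iterate converges there.

4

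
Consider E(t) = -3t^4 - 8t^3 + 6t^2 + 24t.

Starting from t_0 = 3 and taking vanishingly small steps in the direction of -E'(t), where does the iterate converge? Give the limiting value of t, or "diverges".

E'(t) = -12(t - 1)(t + 1)(t + 2), so E'(3) = -480.
Gradient descent moves in the -E' direction, i.e. t is increasing.
There is no critical point above t=3, and E' keeps the same sign, so the iterate runs off to +∞.

diverges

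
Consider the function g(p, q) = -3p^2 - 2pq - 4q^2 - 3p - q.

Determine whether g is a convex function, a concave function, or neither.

g is quadratic, so its Hessian is the constant matrix H = [[-6, -2], [-2, -8]].
det(H) = 44, tr(H) = -14.
det(H) > 0 and tr(H) < 0, so H is negative definite everywhere: concave.

concave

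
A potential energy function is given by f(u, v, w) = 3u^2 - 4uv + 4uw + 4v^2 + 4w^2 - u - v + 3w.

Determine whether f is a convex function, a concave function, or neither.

f is quadratic, so its Hessian is the constant matrix H = [[6, -4, 4], [-4, 8, 0], [4, 0, 8]].
Leading principal minors: 6, 32, 128.
All positive ⇒ H ≻ 0 ⇒ convex.

convex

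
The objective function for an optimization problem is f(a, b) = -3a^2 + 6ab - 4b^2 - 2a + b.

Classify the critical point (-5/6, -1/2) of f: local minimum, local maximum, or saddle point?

local maximum

The Hessian of f is constant: H = [[-6, 6], [6, -8]].
det(H) = (-6)·(-8) − 6² = 12.
det(H) > 0 and tr(H) = -14 < 0, so H is negative definite and the point is a local maximum.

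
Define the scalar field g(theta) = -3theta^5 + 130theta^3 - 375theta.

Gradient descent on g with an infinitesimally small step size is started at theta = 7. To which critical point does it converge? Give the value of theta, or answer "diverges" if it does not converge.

g'(theta) = -15(theta - 5)(theta - 1)(theta + 1)(theta + 5), so g'(7) = -17280.
Gradient descent moves in the -g' direction, i.e. theta is increasing.
There is no critical point above theta=7, and g' keeps the same sign, so the iterate runs off to +∞.

diverges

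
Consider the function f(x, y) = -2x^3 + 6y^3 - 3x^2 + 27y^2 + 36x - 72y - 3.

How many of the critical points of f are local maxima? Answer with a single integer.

f separates as a function of x plus a function of y, so ∇f=0 decouples.
∂f/∂x = -6(x - 2)(x + 3) = 0 at x ∈ {-3, 2}; ∂f/∂y = 18(y - 1)(y + 4) = 0 at y ∈ {-4, 1}.
The Hessian is diagonal: diag(f_xx, f_yy). Second derivatives: f_xx(-3)=30, f_xx(2)=-30; f_yy(-4)=-90, f_yy(1)=90.
Local maxima occur where both diagonal entries negative: (2, -4). Count: 1.

1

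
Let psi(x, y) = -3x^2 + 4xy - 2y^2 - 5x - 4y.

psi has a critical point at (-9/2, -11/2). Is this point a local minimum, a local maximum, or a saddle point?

The Hessian of psi is constant: H = [[-6, 4], [4, -4]].
det(H) = (-6)·(-4) − 4² = 8.
det(H) > 0 and tr(H) = -10 < 0, so H is negative definite and the point is a local maximum.

local maximum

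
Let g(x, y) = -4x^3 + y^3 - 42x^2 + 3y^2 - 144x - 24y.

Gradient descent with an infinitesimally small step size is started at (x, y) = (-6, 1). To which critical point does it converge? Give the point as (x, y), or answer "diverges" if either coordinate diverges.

(-4, 2)

g is separable, so gradient descent decouples: x follows -∂g/∂x, y follows -∂g/∂y.
∂g/∂x = -12(x + 3)(x + 4); at x=-6 this is -72, so x increases.
∂g/∂y = 3(y - 2)(y + 4); at y=1 this is -15, so y increases.
x converges to its nearest critical value -4 (a local min of the x-part); y converges to 2. The iterate converges to (-4, 2).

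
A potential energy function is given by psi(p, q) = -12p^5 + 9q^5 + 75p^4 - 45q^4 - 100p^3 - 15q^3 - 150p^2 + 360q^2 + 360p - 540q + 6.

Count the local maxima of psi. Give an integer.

psi separates as a function of p plus a function of q, so ∇psi=0 decouples.
∂psi/∂p = -60(p - 3)(p - 2)(p - 1)(p + 1) = 0 at p ∈ {-1, 1, 2, 3}; ∂psi/∂q = 45(q - 3)(q - 2)(q - 1)(q + 2) = 0 at q ∈ {-2, 1, 2, 3}.
The Hessian is diagonal: diag(psi_pp, psi_qq). Second derivatives: psi_pp(-1)=1440, psi_pp(1)=-240, psi_pp(2)=180, psi_pp(3)=-480; psi_qq(-2)=-2700, psi_qq(1)=270, psi_qq(2)=-180, psi_qq(3)=450.
Local maxima occur where both diagonal entries negative: (1, -2), (1, 2), (3, -2), (3, 2). Count: 4.

4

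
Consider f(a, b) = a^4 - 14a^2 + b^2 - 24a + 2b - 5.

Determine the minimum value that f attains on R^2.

-123

f(a,b) separates as P(a) + Q(b) − 5, so its minimum is min P + min Q − 5.
P'(a) = 4(a - 3)(a + 1)(a + 2) vanishes at a ∈ {-2, -1, 3}; Q'(b) = 2b + 2 vanishes at b ∈ {-1}.
Local minima of P (where P''>0): P(-2)=8, P(3)=-117. Local minima of Q: Q(-1)=-1.
So the global minimum of f is P(3) + Q(-1) − 5 = -117 − 1 − 5 = -123, attained at (3, -1).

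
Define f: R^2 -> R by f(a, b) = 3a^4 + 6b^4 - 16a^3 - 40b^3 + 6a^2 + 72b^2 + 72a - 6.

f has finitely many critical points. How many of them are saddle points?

4

f separates as a function of a plus a function of b, so ∇f=0 decouples.
∂f/∂a = 12(a - 3)(a - 2)(a + 1) = 0 at a ∈ {-1, 2, 3}; ∂f/∂b = 24b(b - 3)(b - 2) = 0 at b ∈ {0, 2, 3}.
The Hessian is diagonal: diag(f_aa, f_bb). Second derivatives: f_aa(-1)=144, f_aa(2)=-36, f_aa(3)=48; f_bb(0)=144, f_bb(2)=-48, f_bb(3)=72.
Saddle points occur where the two diagonal entries have opposite signs: (-1, 2), (2, 0), (2, 3), (3, 2). Count: 4.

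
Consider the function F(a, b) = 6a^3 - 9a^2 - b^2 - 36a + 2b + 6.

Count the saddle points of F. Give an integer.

1

F separates as a function of a plus a function of b, so ∇F=0 decouples.
∂F/∂a = 18(a - 2)(a + 1) = 0 at a ∈ {-1, 2}; ∂F/∂b = -2(b - 1) = 0 at b ∈ {1}.
The Hessian is diagonal: diag(F_aa, F_bb). Second derivatives: F_aa(-1)=-54, F_aa(2)=54; F_bb(1)=-2.
Saddle points occur where the two diagonal entries have opposite signs: (2, 1). Count: 1.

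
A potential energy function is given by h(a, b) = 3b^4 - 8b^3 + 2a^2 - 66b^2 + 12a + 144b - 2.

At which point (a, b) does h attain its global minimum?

(-3, -3)

h(a,b) separates as P(a) + Q(b) − 2, so its minimum is min P + min Q − 2.
P'(a) = 4a + 12 vanishes at a ∈ {-3}; Q'(b) = 12(b - 4)(b - 1)(b + 3) vanishes at b ∈ {-3, 1, 4}.
Local minima of P (where P''>0): P(-3)=-18. Local minima of Q: Q(-3)=-567, Q(4)=-224.
So the global minimum of h is P(-3) + Q(-3) − 2 = -18 − 567 − 2 = -587, attained at (-3, -3).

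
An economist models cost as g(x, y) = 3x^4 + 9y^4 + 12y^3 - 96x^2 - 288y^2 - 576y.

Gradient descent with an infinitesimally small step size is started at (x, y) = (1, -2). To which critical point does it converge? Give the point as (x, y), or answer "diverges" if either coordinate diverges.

(4, -4)

g is separable, so gradient descent decouples: x follows -∂g/∂x, y follows -∂g/∂y.
∂g/∂x = 12x(x - 4)(x + 4); at x=1 this is -180, so x increases.
∂g/∂y = 36(y - 4)(y + 1)(y + 4); at y=-2 this is 432, so y decreases.
x converges to its nearest critical value 4 (a local min of the x-part); y converges to -4. The iterate converges to (4, -4).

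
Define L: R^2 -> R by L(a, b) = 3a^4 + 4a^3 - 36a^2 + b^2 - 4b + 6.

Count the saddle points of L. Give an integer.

L separates as a function of a plus a function of b, so ∇L=0 decouples.
∂L/∂a = 12a(a - 2)(a + 3) = 0 at a ∈ {-3, 0, 2}; ∂L/∂b = 2(b - 2) = 0 at b ∈ {2}.
The Hessian is diagonal: diag(L_aa, L_bb). Second derivatives: L_aa(-3)=180, L_aa(0)=-72, L_aa(2)=120; L_bb(2)=2.
Saddle points occur where the two diagonal entries have opposite signs: (0, 2). Count: 1.

1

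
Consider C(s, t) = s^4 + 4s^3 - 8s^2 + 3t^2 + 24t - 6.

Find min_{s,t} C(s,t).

C(s,t) separates as P(s) + Q(t) − 6, so its minimum is min P + min Q − 6.
P'(s) = 4s(s - 1)(s + 4) vanishes at s ∈ {-4, 0, 1}; Q'(t) = 6(t + 4) vanishes at t ∈ {-4}.
Local minima of P (where P''>0): P(-4)=-128, P(1)=-3. Local minima of Q: Q(-4)=-48.
So the global minimum of C is P(-4) + Q(-4) − 6 = -128 − 48 − 6 = -182, attained at (-4, -4).

-182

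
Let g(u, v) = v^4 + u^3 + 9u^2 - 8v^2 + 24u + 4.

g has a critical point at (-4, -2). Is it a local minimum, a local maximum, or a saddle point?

The mixed partial ∂²g/∂u∂v is 0, so the Hessian at any point is diag(g_uu, g_vv) = diag(6(u + 3), 4(3v^2 - 4)).
At (-4, -2): H = diag(-6, 32).
The eigenvalues have opposite signs, so H is indefinite: a saddle point.

saddle point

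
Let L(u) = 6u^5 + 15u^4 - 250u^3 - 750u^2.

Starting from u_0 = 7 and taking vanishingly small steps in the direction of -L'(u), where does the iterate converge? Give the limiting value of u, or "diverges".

5

L'(u) = 30u(u - 5)(u + 2)(u + 5), so L'(7) = 45360.
Gradient descent moves in the -L' direction, i.e. u is decreasing.
The nearest critical point in that direction is u = 5, where L'' = 10500 > 0 (a local minimum). The iterate converges there.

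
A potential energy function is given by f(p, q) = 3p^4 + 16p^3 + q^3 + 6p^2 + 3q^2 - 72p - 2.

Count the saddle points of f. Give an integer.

3

f separates as a function of p plus a function of q, so ∇f=0 decouples.
∂f/∂p = 12(p - 1)(p + 2)(p + 3) = 0 at p ∈ {-3, -2, 1}; ∂f/∂q = 3q(q + 2) = 0 at q ∈ {-2, 0}.
The Hessian is diagonal: diag(f_pp, f_qq). Second derivatives: f_pp(-3)=48, f_pp(-2)=-36, f_pp(1)=144; f_qq(-2)=-6, f_qq(0)=6.
Saddle points occur where the two diagonal entries have opposite signs: (-3, -2), (-2, 0), (1, -2). Count: 3.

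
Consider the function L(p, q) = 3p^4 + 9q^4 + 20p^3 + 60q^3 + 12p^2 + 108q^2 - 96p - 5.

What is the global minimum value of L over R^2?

L(p,q) separates as A(p) + B(q) − 5, so its minimum is min A + min B − 5.
A'(p) = 12(p - 1)(p + 2)(p + 4) vanishes at p ∈ {-4, -2, 1}; B'(q) = 36q(q + 2)(q + 3) vanishes at q ∈ {-3, -2, 0}.
Local minima of A (where A''>0): A(-4)=64, A(1)=-61. Local minima of B: B(-3)=81, B(0)=0.
So the global minimum of L is A(1) + B(0) − 5 = -61 + 0 − 5 = -66, attained at (1, 0).

-66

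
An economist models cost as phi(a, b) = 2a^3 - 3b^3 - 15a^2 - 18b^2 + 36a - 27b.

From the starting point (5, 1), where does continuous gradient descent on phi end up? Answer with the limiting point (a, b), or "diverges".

phi is separable, so gradient descent decouples: a follows -∂phi/∂a, b follows -∂phi/∂b.
∂phi/∂a = 6(a - 3)(a - 2); at a=5 this is 36, so a decreases.
∂phi/∂b = -9(b + 1)(b + 3); at b=1 this is -72, so b increases.
The b-coordinate has no critical point in that direction and runs off to infinity.

diverges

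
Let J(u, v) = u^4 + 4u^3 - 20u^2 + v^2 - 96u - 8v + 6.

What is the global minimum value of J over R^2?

-289

J(u,v) separates as P(u) + Q(v) + 6, so its minimum is min P + min Q + 6.
P'(u) = 4(u - 3)(u + 2)(u + 4) vanishes at u ∈ {-4, -2, 3}; Q'(v) = 2v - 8 vanishes at v ∈ {4}.
Local minima of P (where P''>0): P(-4)=64, P(3)=-279. Local minima of Q: Q(4)=-16.
So the global minimum of J is P(3) + Q(4) + 6 = -279 − 16 + 6 = -289, attained at (3, 4).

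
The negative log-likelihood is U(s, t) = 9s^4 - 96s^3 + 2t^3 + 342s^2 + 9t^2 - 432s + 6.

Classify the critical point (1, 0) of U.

local minimum

The mixed partial ∂²U/∂s∂t is 0, so the Hessian at any point is diag(U_ss, U_tt) = diag(36(3s^2 - 16s + 19), 6(2t + 3)).
At (1, 0): H = diag(216, 18).
Both eigenvalues are positive, so H is positive definite: a local minimum.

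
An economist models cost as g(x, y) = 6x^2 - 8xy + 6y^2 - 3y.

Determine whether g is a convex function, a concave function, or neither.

g is quadratic, so its Hessian is the constant matrix H = [[12, -8], [-8, 12]].
det(H) = 80, tr(H) = 24.
det(H) > 0 and tr(H) > 0, so H is positive definite everywhere: convex.

convex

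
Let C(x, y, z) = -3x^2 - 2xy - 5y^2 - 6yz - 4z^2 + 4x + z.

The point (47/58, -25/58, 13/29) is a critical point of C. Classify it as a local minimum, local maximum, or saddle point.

local maximum

The Hessian is constant: H = [[-6, -2, 0], [-2, -10, -6], [0, -6, -8]].
Leading principal minors: Δ₁ = -6, Δ₂ = 56, Δ₃ = -232.
The minors alternate sign starting negative (−, +, −), so H is negative definite: a local maximum.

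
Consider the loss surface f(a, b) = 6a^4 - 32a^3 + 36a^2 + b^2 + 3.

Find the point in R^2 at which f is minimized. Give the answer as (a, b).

(3, 0)

f(a,b) separates as P(a) + Q(b) + 3, so its minimum is min P + min Q + 3.
P'(a) = 24a(a - 3)(a - 1) vanishes at a ∈ {0, 1, 3}; Q'(b) = 2b vanishes at b ∈ {0}.
Local minima of P (where P''>0): P(0)=0, P(3)=-54. Local minima of Q: Q(0)=0.
So the global minimum of f is P(3) + Q(0) + 3 = -54 + 0 + 3 = -51, attained at (3, 0).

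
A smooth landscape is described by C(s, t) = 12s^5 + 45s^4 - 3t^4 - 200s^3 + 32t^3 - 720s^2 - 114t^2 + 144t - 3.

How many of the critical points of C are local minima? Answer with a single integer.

C separates as a function of s plus a function of t, so ∇C=0 decouples.
∂C/∂s = 60s(s - 3)(s + 2)(s + 4) = 0 at s ∈ {-4, -2, 0, 3}; ∂C/∂t = -12(t - 4)(t - 3)(t - 1) = 0 at t ∈ {1, 3, 4}.
The Hessian is diagonal: diag(C_ss, C_tt). Second derivatives: C_ss(-4)=-3360, C_ss(-2)=1200, C_ss(0)=-1440, C_ss(3)=6300; C_tt(1)=-72, C_tt(3)=24, C_tt(4)=-36.
Local minima occur where both diagonal entries positive: (-2, 3), (3, 3). Count: 2.

2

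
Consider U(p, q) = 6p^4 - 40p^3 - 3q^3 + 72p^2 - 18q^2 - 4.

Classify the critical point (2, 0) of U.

The mixed partial ∂²U/∂p∂q is 0, so the Hessian at any point is diag(U_pp, U_qq) = diag(24(3p^2 - 10p + 6), -18(q + 2)).
At (2, 0): H = diag(-48, -36).
Both eigenvalues are negative, so H is negative definite: a local maximum.

local maximum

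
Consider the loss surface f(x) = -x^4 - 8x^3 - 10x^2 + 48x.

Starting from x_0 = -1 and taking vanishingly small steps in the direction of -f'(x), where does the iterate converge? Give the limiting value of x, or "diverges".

-3

f'(x) = -4(x - 1)(x + 3)(x + 4), so f'(-1) = 48.
Gradient descent moves in the -f' direction, i.e. x is decreasing.
The nearest critical point in that direction is x = -3, where f'' = 16 > 0 (a local minimum). The iterate converges there.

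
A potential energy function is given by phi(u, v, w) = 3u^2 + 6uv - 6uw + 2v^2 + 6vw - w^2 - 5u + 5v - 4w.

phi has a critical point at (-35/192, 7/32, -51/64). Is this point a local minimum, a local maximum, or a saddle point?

The Hessian is constant: H = [[6, 6, -6], [6, 4, 6], [-6, 6, -2]].
Leading principal minors: Δ₁ = 6, Δ₂ = -12, Δ₃ = -768.
The minors fit neither the all-positive nor the alternating-sign pattern, so H is indefinite: a saddle point.

saddle point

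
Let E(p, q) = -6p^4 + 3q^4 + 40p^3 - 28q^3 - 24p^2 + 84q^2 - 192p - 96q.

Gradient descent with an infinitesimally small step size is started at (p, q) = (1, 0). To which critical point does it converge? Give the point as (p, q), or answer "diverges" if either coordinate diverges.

(2, 1)

E is separable, so gradient descent decouples: p follows -∂E/∂p, q follows -∂E/∂q.
∂E/∂p = -24(p - 4)(p - 2)(p + 1); at p=1 this is -144, so p increases.
∂E/∂q = 12(q - 4)(q - 2)(q - 1); at q=0 this is -96, so q increases.
p converges to its nearest critical value 2 (a local min of the p-part); q converges to 1. The iterate converges to (2, 1).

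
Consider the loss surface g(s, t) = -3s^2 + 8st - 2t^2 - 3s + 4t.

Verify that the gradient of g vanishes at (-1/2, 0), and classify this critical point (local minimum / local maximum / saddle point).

saddle point

∇g = (-6s + 8t - 3, 8s - 4t + 4); substituting (-1/2, 0) gives ∇g = (0, 0), so (-1/2, 0) is indeed a critical point.
The Hessian of g is constant: H = [[-6, 8], [8, -4]].
det(H) = (-6)·(-4) − 8² = -40.
Since det(H) < 0, H is indefinite and the critical point is a saddle point.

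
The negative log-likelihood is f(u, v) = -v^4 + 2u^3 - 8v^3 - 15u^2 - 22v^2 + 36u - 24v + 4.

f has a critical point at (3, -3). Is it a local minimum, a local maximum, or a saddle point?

saddle point

The mixed partial ∂²f/∂u∂v is 0, so the Hessian at any point is diag(f_uu, f_vv) = diag(6(2u - 5), -4(3v^2 + 12v + 11)).
At (3, -3): H = diag(6, -8).
The eigenvalues have opposite signs, so H is indefinite: a saddle point.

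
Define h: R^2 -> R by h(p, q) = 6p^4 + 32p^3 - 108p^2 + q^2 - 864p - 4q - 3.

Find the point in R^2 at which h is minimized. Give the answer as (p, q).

(3, 2)

h(p,q) separates as A(p) + B(q) − 3, so its minimum is min A + min B − 3.
A'(p) = 24(p - 3)(p + 3)(p + 4) vanishes at p ∈ {-4, -3, 3}; B'(q) = 2q - 4 vanishes at q ∈ {2}.
Local minima of A (where A''>0): A(-4)=1216, A(3)=-2214. Local minima of B: B(2)=-4.
So the global minimum of h is A(3) + B(2) − 3 = -2214 − 4 − 3 = -2221, attained at (3, 2).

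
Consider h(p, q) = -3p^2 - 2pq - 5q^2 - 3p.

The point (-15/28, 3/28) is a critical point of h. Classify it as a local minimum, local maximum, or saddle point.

The Hessian of h is constant: H = [[-6, -2], [-2, -10]].
det(H) = (-6)·(-10) − (-2)² = 56.
det(H) > 0 and tr(H) = -16 < 0, so H is negative definite and the point is a local maximum.

local maximum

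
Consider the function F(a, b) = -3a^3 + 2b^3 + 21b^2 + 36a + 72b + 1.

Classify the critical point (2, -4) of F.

local maximum

The mixed partial ∂²F/∂a∂b is 0, so the Hessian at any point is diag(F_aa, F_bb) = diag(-18a, 6(2b + 7)).
At (2, -4): H = diag(-36, -6).
Both eigenvalues are negative, so H is negative definite: a local maximum.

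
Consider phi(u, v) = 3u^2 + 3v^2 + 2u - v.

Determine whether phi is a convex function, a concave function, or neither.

convex

phi is quadratic, so its Hessian is the constant matrix H = [[6, 0], [0, 6]].
det(H) = 36, tr(H) = 12.
det(H) > 0 and tr(H) > 0, so H is positive definite everywhere: convex.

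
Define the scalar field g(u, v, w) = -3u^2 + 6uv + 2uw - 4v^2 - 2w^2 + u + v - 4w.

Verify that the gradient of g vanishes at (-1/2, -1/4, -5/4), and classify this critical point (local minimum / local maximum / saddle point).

∇g = (-6u + 6v + 2w + 1, 6u - 8v + 1, 2u - 4w - 4); substituting (-1/2, -1/4, -5/4) gives ∇g = (0, 0, 0), so (-1/2, -1/4, -5/4) is indeed a critical point.
The Hessian is constant: H = [[-6, 6, 2], [6, -8, 0], [2, 0, -4]].
Leading principal minors: Δ₁ = -6, Δ₂ = 12, Δ₃ = -16.
The minors alternate sign starting negative (−, +, −), so H is negative definite: a local maximum.

local maximum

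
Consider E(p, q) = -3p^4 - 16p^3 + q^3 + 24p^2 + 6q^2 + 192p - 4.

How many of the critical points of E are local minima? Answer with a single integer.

E separates as a function of p plus a function of q, so ∇E=0 decouples.
∂E/∂p = -12(p - 2)(p + 2)(p + 4) = 0 at p ∈ {-4, -2, 2}; ∂E/∂q = 3q(q + 4) = 0 at q ∈ {-4, 0}.
The Hessian is diagonal: diag(E_pp, E_qq). Second derivatives: E_pp(-4)=-144, E_pp(-2)=96, E_pp(2)=-288; E_qq(-4)=-12, E_qq(0)=12.
Local minima occur where both diagonal entries positive: (-2, 0). Count: 1.

1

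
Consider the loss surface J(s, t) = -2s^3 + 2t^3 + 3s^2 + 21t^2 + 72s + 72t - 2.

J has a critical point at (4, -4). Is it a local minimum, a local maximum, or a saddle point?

local maximum

The mixed partial ∂²J/∂s∂t is 0, so the Hessian at any point is diag(J_ss, J_tt) = diag(6(-2s + 1), 6(2t + 7)).
At (4, -4): H = diag(-42, -6).
Both eigenvalues are negative, so H is negative definite: a local maximum.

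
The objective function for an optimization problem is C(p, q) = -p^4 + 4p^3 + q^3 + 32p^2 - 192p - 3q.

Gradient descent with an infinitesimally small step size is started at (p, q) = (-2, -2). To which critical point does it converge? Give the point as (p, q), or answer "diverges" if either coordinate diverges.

diverges

C is separable, so gradient descent decouples: p follows -∂C/∂p, q follows -∂C/∂q.
∂C/∂p = -4(p - 4)(p - 3)(p + 4); at p=-2 this is -240, so p increases.
∂C/∂q = 3(q - 1)(q + 1); at q=-2 this is 9, so q decreases.
The q-coordinate has no critical point in that direction and runs off to infinity.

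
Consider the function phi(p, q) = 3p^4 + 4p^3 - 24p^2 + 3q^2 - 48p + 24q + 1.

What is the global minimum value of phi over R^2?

-159

phi(p,q) separates as A(p) + B(q) + 1, so its minimum is min A + min B + 1.
A'(p) = 12(p - 2)(p + 1)(p + 2) vanishes at p ∈ {-2, -1, 2}; B'(q) = 6q + 24 vanishes at q ∈ {-4}.
Local minima of A (where A''>0): A(-2)=16, A(2)=-112. Local minima of B: B(-4)=-48.
So the global minimum of phi is A(2) + B(-4) + 1 = -112 − 48 + 1 = -159, attained at (2, -4).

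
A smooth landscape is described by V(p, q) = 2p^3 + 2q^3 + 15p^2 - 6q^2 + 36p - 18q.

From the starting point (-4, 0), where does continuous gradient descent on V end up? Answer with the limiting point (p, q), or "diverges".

V is separable, so gradient descent decouples: p follows -∂V/∂p, q follows -∂V/∂q.
∂V/∂p = 6(p + 2)(p + 3); at p=-4 this is 12, so p decreases.
∂V/∂q = 6(q - 3)(q + 1); at q=0 this is -18, so q increases.
The p-coordinate has no critical point in that direction and runs off to infinity.

diverges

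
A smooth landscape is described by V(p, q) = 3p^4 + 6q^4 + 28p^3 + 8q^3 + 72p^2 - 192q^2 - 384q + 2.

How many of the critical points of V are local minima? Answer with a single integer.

4

V separates as a function of p plus a function of q, so ∇V=0 decouples.
∂V/∂p = 12p(p + 3)(p + 4) = 0 at p ∈ {-4, -3, 0}; ∂V/∂q = 24(q - 4)(q + 1)(q + 4) = 0 at q ∈ {-4, -1, 4}.
The Hessian is diagonal: diag(V_pp, V_qq). Second derivatives: V_pp(-4)=48, V_pp(-3)=-36, V_pp(0)=144; V_qq(-4)=576, V_qq(-1)=-360, V_qq(4)=960.
Local minima occur where both diagonal entries positive: (-4, -4), (-4, 4), (0, -4), (0, 4). Count: 4.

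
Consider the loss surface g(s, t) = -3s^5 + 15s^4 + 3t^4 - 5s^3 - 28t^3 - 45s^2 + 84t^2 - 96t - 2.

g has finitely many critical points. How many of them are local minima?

g separates as a function of s plus a function of t, so ∇g=0 decouples.
∂g/∂s = -15s(s - 3)(s - 2)(s + 1) = 0 at s ∈ {-1, 0, 2, 3}; ∂g/∂t = 12(t - 4)(t - 2)(t - 1) = 0 at t ∈ {1, 2, 4}.
The Hessian is diagonal: diag(g_ss, g_tt). Second derivatives: g_ss(-1)=180, g_ss(0)=-90, g_ss(2)=90, g_ss(3)=-180; g_tt(1)=36, g_tt(2)=-24, g_tt(4)=72.
Local minima occur where both diagonal entries positive: (-1, 1), (-1, 4), (2, 1), (2, 4). Count: 4.

4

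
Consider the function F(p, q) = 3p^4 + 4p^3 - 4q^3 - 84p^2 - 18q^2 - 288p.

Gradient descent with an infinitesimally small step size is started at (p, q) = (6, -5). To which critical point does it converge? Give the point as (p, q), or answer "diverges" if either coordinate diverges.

F is separable, so gradient descent decouples: p follows -∂F/∂p, q follows -∂F/∂q.
∂F/∂p = 12(p - 4)(p + 2)(p + 3); at p=6 this is 1728, so p decreases.
∂F/∂q = -12q(q + 3); at q=-5 this is -120, so q increases.
p converges to its nearest critical value 4 (a local min of the p-part); q converges to -3. The iterate converges to (4, -3).

(4, -3)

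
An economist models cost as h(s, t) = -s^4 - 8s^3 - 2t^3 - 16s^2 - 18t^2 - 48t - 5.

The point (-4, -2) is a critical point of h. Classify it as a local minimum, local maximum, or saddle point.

The mixed partial ∂²h/∂s∂t is 0, so the Hessian at any point is diag(h_ss, h_tt) = diag(-4(3s^2 + 12s + 8), -12(t + 3)).
At (-4, -2): H = diag(-32, -12).
Both eigenvalues are negative, so H is negative definite: a local maximum.

local maximum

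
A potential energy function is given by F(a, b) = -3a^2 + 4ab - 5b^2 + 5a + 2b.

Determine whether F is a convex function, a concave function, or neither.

concave

F is quadratic, so its Hessian is the constant matrix H = [[-6, 4], [4, -10]].
det(H) = 44, tr(H) = -16.
det(H) > 0 and tr(H) < 0, so H is negative definite everywhere: concave.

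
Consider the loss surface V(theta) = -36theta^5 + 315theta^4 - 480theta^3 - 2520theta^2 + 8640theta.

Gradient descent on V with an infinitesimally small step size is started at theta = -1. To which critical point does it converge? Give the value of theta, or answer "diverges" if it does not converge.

-2

V'(theta) = -180(theta - 4)(theta - 3)(theta - 2)(theta + 2), so V'(-1) = 10800.
Gradient descent moves in the -V' direction, i.e. theta is decreasing.
The nearest critical point in that direction is theta = -2, where V'' = 21600 > 0 (a local minimum). The iterate converges there.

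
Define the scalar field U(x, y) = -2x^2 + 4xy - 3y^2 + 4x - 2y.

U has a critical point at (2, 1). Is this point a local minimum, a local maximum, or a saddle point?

local maximum

The Hessian of U is constant: H = [[-4, 4], [4, -6]].
det(H) = (-4)·(-6) − 4² = 8.
det(H) > 0 and tr(H) = -10 < 0, so H is negative definite and the point is a local maximum.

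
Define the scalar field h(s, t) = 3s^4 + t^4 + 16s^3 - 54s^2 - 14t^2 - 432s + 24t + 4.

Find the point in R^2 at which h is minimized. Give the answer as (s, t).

h(s,t) separates as P(s) + Q(t) + 4, so its minimum is min P + min Q + 4.
P'(s) = 12(s - 3)(s + 3)(s + 4) vanishes at s ∈ {-4, -3, 3}; Q'(t) = 4(t - 2)(t - 1)(t + 3) vanishes at t ∈ {-3, 1, 2}.
Local minima of P (where P''>0): P(-4)=608, P(3)=-1107. Local minima of Q: Q(-3)=-117, Q(2)=8.
So the global minimum of h is P(3) + Q(-3) + 4 = -1107 − 117 + 4 = -1220, attained at (3, -3).

(3, -3)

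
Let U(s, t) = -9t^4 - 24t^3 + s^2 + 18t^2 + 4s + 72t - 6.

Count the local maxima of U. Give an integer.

U separates as a function of s plus a function of t, so ∇U=0 decouples.
∂U/∂s = 2(s + 2) = 0 at s ∈ {-2}; ∂U/∂t = -36(t - 1)(t + 1)(t + 2) = 0 at t ∈ {-2, -1, 1}.
The Hessian is diagonal: diag(U_ss, U_tt). Second derivatives: U_ss(-2)=2; U_tt(-2)=-108, U_tt(-1)=72, U_tt(1)=-216.
Local maxima occur where both diagonal entries negative: none. Count: 0.

0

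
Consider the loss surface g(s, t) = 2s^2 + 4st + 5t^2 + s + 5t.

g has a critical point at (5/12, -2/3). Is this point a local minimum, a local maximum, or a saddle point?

local minimum

The Hessian of g is constant: H = [[4, 4], [4, 10]].
det(H) = 4·10 − 4² = 24.
det(H) > 0 and tr(H) = 14 > 0, so H is positive definite and the point is a local minimum.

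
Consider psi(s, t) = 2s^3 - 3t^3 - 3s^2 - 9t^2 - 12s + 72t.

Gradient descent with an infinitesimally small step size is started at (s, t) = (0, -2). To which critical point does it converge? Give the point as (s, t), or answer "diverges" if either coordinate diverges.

(2, -4)

psi is separable, so gradient descent decouples: s follows -∂psi/∂s, t follows -∂psi/∂t.
∂psi/∂s = 6(s - 2)(s + 1); at s=0 this is -12, so s increases.
∂psi/∂t = -9(t - 2)(t + 4); at t=-2 this is 72, so t decreases.
s converges to its nearest critical value 2 (a local min of the s-part); t converges to -4. The iterate converges to (2, -4).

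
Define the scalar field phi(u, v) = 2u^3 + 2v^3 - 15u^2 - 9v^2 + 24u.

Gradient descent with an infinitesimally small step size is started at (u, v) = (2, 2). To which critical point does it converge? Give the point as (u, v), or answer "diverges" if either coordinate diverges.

phi is separable, so gradient descent decouples: u follows -∂phi/∂u, v follows -∂phi/∂v.
∂phi/∂u = 6(u - 4)(u - 1); at u=2 this is -12, so u increases.
∂phi/∂v = 6v(v - 3); at v=2 this is -12, so v increases.
u converges to its nearest critical value 4 (a local min of the u-part); v converges to 3. The iterate converges to (4, 3).

(4, 3)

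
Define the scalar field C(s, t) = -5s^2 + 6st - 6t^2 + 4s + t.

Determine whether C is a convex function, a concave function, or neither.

C is quadratic, so its Hessian is the constant matrix H = [[-10, 6], [6, -12]].
det(H) = 84, tr(H) = -22.
det(H) > 0 and tr(H) < 0, so H is negative definite everywhere: concave.

concave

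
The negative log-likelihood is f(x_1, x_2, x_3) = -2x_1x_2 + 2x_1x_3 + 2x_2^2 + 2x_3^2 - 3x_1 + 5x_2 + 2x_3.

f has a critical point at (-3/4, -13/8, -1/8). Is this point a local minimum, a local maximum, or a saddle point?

saddle point

The Hessian is constant: H = [[0, -2, 2], [-2, 4, 0], [2, 0, 4]].
Leading principal minors: Δ₁ = 0, Δ₂ = -4, Δ₃ = -32.
The minors fit neither the all-positive nor the alternating-sign pattern, so H is indefinite: a saddle point.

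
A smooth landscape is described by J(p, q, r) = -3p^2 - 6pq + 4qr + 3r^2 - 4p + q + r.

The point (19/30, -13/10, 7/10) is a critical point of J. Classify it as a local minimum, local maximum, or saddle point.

saddle point

The Hessian is constant: H = [[-6, -6, 0], [-6, 0, 4], [0, 4, 6]].
Leading principal minors: Δ₁ = -6, Δ₂ = -36, Δ₃ = -120.
The minors fit neither the all-positive nor the alternating-sign pattern, so H is indefinite: a saddle point.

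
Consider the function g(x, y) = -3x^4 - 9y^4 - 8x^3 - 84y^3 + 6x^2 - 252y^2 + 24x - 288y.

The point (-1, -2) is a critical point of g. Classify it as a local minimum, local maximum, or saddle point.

local minimum

The mixed partial ∂²g/∂x∂y is 0, so the Hessian at any point is diag(g_xx, g_yy) = diag(12(-3x^2 - 4x + 1), -36(3y^2 + 14y + 14)).
At (-1, -2): H = diag(24, 72).
Both eigenvalues are positive, so H is positive definite: a local minimum.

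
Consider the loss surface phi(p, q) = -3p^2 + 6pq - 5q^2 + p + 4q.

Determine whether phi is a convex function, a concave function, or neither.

concave

phi is quadratic, so its Hessian is the constant matrix H = [[-6, 6], [6, -10]].
det(H) = 24, tr(H) = -16.
det(H) > 0 and tr(H) < 0, so H is negative definite everywhere: concave.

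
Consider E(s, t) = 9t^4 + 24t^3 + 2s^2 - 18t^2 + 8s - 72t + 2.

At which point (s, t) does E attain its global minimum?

(-2, 1)

E(s,t) separates as P(s) + Q(t) + 2, so its minimum is min P + min Q + 2.
P'(s) = 4s + 8 vanishes at s ∈ {-2}; Q'(t) = 36(t - 1)(t + 1)(t + 2) vanishes at t ∈ {-2, -1, 1}.
Local minima of P (where P''>0): P(-2)=-8. Local minima of Q: Q(-2)=24, Q(1)=-57.
So the global minimum of E is P(-2) + Q(1) + 2 = -8 − 57 + 2 = -63, attained at (-2, 1).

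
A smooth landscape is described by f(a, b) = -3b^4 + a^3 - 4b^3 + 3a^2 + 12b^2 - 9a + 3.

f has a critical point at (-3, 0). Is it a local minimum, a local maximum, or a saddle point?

The mixed partial ∂²f/∂a∂b is 0, so the Hessian at any point is diag(f_aa, f_bb) = diag(6(a + 1), 12(-3b^2 - 2b + 2)).
At (-3, 0): H = diag(-12, 24).
The eigenvalues have opposite signs, so H is indefinite: a saddle point.

saddle point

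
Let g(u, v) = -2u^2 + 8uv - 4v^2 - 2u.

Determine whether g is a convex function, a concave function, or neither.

neither

g is quadratic, so its Hessian is the constant matrix H = [[-4, 8], [8, -8]].
det(H) = -32, tr(H) = -12.
det(H) < 0, so H is indefinite: neither convex nor concave.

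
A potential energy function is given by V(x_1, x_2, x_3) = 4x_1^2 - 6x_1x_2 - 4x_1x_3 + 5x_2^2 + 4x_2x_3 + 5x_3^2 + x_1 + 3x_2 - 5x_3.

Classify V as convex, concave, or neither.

convex

V is quadratic, so its Hessian is the constant matrix H = [[8, -6, -4], [-6, 10, 4], [-4, 4, 10]].
Leading principal minors: 8, 44, 344.
All positive ⇒ H ≻ 0 ⇒ convex.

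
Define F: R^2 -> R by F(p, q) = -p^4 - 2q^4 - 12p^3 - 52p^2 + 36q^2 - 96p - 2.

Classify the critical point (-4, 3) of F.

The mixed partial ∂²F/∂p∂q is 0, so the Hessian at any point is diag(F_pp, F_qq) = diag(-4(3p^2 + 18p + 26), 24(-q^2 + 3)).
At (-4, 3): H = diag(-8, -144).
Both eigenvalues are negative, so H is negative definite: a local maximum.

local maximum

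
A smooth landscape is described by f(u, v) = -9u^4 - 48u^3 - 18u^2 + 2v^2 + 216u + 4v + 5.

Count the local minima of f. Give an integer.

f separates as a function of u plus a function of v, so ∇f=0 decouples.
∂f/∂u = -36(u - 1)(u + 2)(u + 3) = 0 at u ∈ {-3, -2, 1}; ∂f/∂v = 4(v + 1) = 0 at v ∈ {-1}.
The Hessian is diagonal: diag(f_uu, f_vv). Second derivatives: f_uu(-3)=-144, f_uu(-2)=108, f_uu(1)=-432; f_vv(-1)=4.
Local minima occur where both diagonal entries positive: (-2, -1). Count: 1.

1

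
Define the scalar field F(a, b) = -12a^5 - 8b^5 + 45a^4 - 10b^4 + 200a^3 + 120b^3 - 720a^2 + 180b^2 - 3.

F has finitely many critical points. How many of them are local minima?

F separates as a function of a plus a function of b, so ∇F=0 decouples.
∂F/∂a = -60a(a - 4)(a - 2)(a + 3) = 0 at a ∈ {-3, 0, 2, 4}; ∂F/∂b = -40b(b - 3)(b + 1)(b + 3) = 0 at b ∈ {-3, -1, 0, 3}.
The Hessian is diagonal: diag(F_aa, F_bb). Second derivatives: F_aa(-3)=6300, F_aa(0)=-1440, F_aa(2)=1200, F_aa(4)=-3360; F_bb(-3)=1440, F_bb(-1)=-320, F_bb(0)=360, F_bb(3)=-2880.
Local minima occur where both diagonal entries positive: (-3, -3), (-3, 0), (2, -3), (2, 0). Count: 4.

4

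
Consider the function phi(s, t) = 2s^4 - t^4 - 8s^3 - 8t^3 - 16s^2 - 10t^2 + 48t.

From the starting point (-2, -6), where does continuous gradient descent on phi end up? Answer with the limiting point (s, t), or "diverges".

diverges

phi is separable, so gradient descent decouples: s follows -∂phi/∂s, t follows -∂phi/∂t.
∂phi/∂s = 8s(s - 4)(s + 1); at s=-2 this is -96, so s increases.
∂phi/∂t = -4(t - 1)(t + 3)(t + 4); at t=-6 this is 168, so t decreases.
The t-coordinate has no critical point in that direction and runs off to infinity.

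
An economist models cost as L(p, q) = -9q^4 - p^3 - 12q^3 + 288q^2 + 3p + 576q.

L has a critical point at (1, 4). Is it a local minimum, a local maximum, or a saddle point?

The mixed partial ∂²L/∂p∂q is 0, so the Hessian at any point is diag(L_pp, L_qq) = diag(-6p, 36(-3q^2 - 2q + 16)).
At (1, 4): H = diag(-6, -1440).
Both eigenvalues are negative, so H is negative definite: a local maximum.

local maximum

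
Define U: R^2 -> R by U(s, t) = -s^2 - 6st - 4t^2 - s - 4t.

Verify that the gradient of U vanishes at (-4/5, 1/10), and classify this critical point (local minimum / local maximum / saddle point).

∇U = (-2s - 6t - 1, -6s - 8t - 4); substituting (-4/5, 1/10) gives ∇U = (0, 0), so (-4/5, 1/10) is indeed a critical point.
The Hessian of U is constant: H = [[-2, -6], [-6, -8]].
det(H) = (-2)·(-8) − (-6)² = -20.
Since det(H) < 0, H is indefinite and the critical point is a saddle point.

saddle point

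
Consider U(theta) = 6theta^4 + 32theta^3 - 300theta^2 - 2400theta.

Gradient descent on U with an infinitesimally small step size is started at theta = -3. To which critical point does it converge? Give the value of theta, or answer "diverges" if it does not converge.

U'(theta) = 24(theta - 5)(theta + 4)(theta + 5), so U'(-3) = -384.
Gradient descent moves in the -U' direction, i.e. theta is increasing.
The nearest critical point in that direction is theta = 5, where U'' = 2160 > 0 (a local minimum). The iterate converges there.

5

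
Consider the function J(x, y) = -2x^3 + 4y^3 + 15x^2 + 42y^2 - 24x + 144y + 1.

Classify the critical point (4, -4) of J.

local maximum

The mixed partial ∂²J/∂x∂y is 0, so the Hessian at any point is diag(J_xx, J_yy) = diag(6(-2x + 5), 12(2y + 7)).
At (4, -4): H = diag(-18, -12).
Both eigenvalues are negative, so H is negative definite: a local maximum.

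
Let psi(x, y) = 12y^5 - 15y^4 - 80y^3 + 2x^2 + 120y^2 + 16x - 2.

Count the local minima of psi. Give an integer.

2

psi separates as a function of x plus a function of y, so ∇psi=0 decouples.
∂psi/∂x = 4(x + 4) = 0 at x ∈ {-4}; ∂psi/∂y = 60y(y - 2)(y - 1)(y + 2) = 0 at y ∈ {-2, 0, 1, 2}.
The Hessian is diagonal: diag(psi_xx, psi_yy). Second derivatives: psi_xx(-4)=4; psi_yy(-2)=-1440, psi_yy(0)=240, psi_yy(1)=-180, psi_yy(2)=480.
Local minima occur where both diagonal entries positive: (-4, 0), (-4, 2). Count: 2.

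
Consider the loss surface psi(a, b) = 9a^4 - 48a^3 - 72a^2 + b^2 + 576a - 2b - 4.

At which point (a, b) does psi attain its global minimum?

(-2, 1)

psi(a,b) separates as P(a) + Q(b) − 4, so its minimum is min P + min Q − 4.
P'(a) = 36(a - 4)(a - 2)(a + 2) vanishes at a ∈ {-2, 2, 4}; Q'(b) = 2b - 2 vanishes at b ∈ {1}.
Local minima of P (where P''>0): P(-2)=-912, P(4)=384. Local minima of Q: Q(1)=-1.
So the global minimum of psi is P(-2) + Q(1) − 4 = -912 − 1 − 4 = -917, attained at (-2, 1).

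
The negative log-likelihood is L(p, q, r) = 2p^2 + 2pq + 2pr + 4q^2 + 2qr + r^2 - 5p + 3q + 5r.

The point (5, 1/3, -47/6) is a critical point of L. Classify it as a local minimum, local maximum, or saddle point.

local minimum

The Hessian is constant: H = [[4, 2, 2], [2, 8, 2], [2, 2, 2]].
Leading principal minors: Δ₁ = 4, Δ₂ = 28, Δ₃ = 24.
All leading minors are positive, so H is positive definite: a local minimum.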